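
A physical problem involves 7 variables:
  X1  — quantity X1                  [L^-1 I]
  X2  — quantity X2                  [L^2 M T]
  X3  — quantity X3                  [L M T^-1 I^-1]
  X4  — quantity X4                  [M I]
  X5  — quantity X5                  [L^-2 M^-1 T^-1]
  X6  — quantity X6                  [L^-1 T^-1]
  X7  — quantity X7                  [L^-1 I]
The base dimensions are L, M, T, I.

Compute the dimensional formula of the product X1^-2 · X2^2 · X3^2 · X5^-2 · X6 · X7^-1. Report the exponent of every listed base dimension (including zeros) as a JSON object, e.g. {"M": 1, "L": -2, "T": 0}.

Dimensional matrix (L×M×T×I by X1×X2×X3×X4×X5×X6×X7):
  L: [-1  2  1  0 -2 -1 -1]
  M: [ 0  1  1  1 -1  0  0]
  T: [ 0  1 -1  0 -1 -1  0]
  I: [ 1  0 -1  1  0  0  1]
  [L]: (-2)·-1+(2)·2+(2)·1+(-2)·-2+(1)·-1+(-1)·-1 = 12
  [M]: (-2)·0+(2)·1+(2)·1+(-2)·-1+(1)·0+(-1)·0 = 6
  [T]: (-2)·0+(2)·1+(2)·-1+(-2)·-1+(1)·-1+(-1)·0 = 1
  [I]: (-2)·1+(2)·0+(2)·-1+(-2)·0+(1)·0+(-1)·1 = -5
⇒ L^12 M^6 T I^-5

{"L": 12, "M": 6, "T": 1, "I": -5}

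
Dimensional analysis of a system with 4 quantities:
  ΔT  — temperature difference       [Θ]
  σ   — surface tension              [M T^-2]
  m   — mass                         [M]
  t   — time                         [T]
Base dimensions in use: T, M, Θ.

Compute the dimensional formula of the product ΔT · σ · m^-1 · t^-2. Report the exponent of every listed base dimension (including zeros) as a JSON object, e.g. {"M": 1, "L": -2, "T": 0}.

Dimensional matrix (T×M×Θ by ΔT×σ×m×t):
  T: [ 0 -2  0  1]
  M: [ 0  1  1  0]
  Θ: [ 1  0  0  0]
  [T]: (1)·0+(1)·-2+(-1)·0+(-2)·1 = -4
  [M]: (1)·0+(1)·1+(-1)·1+(-2)·0 = 0
  [Θ]: (1)·1+(1)·0+(-1)·0+(-2)·0 = 1
⇒ T^-4 Θ

{"T": -4, "M": 0, "Θ": 1}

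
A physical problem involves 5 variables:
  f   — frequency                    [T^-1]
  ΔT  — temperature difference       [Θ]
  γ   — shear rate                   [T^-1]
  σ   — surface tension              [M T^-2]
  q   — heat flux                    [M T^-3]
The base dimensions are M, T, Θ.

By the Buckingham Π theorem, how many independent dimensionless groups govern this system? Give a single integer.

Dimensional matrix (M×T×Θ by f×ΔT×γ×σ×q):
  M: [ 0  0  0  1  1]
  T: [-1  0 -1 -2 -3]
  Θ: [ 0  1  0  0  0]
RREF → pivots at {f,ΔT,σ} ⇒ r = 3
5 vars − rank 3 = 2 Π groups

2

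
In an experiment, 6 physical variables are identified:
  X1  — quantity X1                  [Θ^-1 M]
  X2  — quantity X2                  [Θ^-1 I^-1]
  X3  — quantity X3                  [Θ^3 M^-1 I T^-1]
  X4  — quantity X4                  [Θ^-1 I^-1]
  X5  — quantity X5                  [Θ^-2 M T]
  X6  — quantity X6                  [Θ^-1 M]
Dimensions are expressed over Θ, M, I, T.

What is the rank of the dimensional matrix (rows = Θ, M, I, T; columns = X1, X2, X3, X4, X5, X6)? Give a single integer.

Exponent matrix [Θ,M,I,T] × [X1,X2,X3,X4,X5,X6]:
  Θ: [-1 -1  3 -1 -2 -1]
  M: [ 1  0 -1  0  1  1]
  I: [ 0 -1  1 -1  0  0]
  T: [ 0  0 -1  0  1  0]
Echelon form has 3 nonzero rows (pivots: X1,X2,X3)

3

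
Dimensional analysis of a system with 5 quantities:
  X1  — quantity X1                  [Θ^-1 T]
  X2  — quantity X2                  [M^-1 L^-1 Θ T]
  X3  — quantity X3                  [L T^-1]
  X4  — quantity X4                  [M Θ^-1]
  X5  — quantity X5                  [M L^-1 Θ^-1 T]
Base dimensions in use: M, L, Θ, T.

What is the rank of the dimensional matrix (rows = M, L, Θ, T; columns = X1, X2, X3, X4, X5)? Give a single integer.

3

Dimensional matrix (M×L×Θ×T by X1×X2×X3×X4×X5):
  M: [ 0 -1  0  1  1]
  L: [ 0 -1  1  0 -1]
  Θ: [-1  1  0 -1 -1]
  T: [ 1  1 -1  0  1]
Row reduction gives pivot columns X1,X2,X3; rank = 3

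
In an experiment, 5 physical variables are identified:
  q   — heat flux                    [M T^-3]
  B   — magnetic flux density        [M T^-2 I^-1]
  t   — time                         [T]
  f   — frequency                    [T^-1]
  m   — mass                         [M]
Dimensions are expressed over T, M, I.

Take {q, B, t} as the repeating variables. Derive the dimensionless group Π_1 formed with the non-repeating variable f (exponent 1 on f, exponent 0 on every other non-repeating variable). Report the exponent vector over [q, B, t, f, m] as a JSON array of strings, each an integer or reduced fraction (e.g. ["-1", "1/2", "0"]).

["0", "0", "1", "1", "0"]

Exponent matrix [T,M,I] × [q,B,t,f,m]:
  T: [-3 -2  1 -1  0]
  M: [ 1  1  0  0  1]
  I: [ 0 -1  0  0  0]
Row reduction gives pivot columns q,B,t; rank = 3
Repeat: q,B,t; free: f,m
RREF:
  r0: [   1    0    0    0    1]
  r1: [   0    1    0    0    0]
  r2: [   0    0    1   -1    3]
Fix exponent of f at 1, m at 0; solve each RREF row for its pivot's exponent:
  r0: exp(q) + (0)·1 = 0 ⇒ exp(q) = 0
  r1: exp(B) + (0)·1 = 0 ⇒ exp(B) = 0
  r2: exp(t) + (-1)·1 = 0 ⇒ exp(t) = 1
Π_1 = t · f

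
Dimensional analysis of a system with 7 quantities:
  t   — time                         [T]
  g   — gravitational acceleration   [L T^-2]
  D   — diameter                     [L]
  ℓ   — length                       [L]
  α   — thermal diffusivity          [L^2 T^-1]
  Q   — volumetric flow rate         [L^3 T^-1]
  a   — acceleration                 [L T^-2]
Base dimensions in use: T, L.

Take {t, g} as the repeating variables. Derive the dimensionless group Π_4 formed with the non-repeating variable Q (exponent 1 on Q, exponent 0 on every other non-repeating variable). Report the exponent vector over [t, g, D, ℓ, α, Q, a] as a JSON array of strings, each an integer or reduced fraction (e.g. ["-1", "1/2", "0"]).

Exponent matrix [T,L] × [t,g,D,ℓ,α,Q,a]:
  T: [ 1 -2  0  0 -1 -1 -2]
  L: [ 0  1  1  1  2  3  1]
Row reduction gives pivot columns t,g; rank = 2
Repeat: t,g; free: D,ℓ,α,Q,a
RREF:
  r0: [   1    0    2    2    3    5    0]
  r1: [   0    1    1    1    2    3    1]
Fix exponent of Q at 1, D at 0, ℓ at 0, α at 0, a at 0; solve each RREF row for its pivot's exponent:
  r0: exp(t) + (5)·1 = 0 ⇒ exp(t) = -5
  r1: exp(g) + (3)·1 = 0 ⇒ exp(g) = -3
Π_4 = t^-5 · g^-3 · Q

["-5", "-3", "0", "0", "0", "1", "0"]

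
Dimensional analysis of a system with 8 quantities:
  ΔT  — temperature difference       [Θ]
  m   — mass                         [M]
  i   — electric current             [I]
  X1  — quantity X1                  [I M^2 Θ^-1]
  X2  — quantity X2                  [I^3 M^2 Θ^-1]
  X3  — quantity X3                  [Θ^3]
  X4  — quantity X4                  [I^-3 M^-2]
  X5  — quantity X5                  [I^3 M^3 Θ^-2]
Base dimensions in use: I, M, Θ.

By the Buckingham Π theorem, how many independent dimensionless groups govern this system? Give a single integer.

Write exponents as rows I,M,Θ / cols ΔT,m,i,X1,X2,X3,X4,X5:
  I: [ 0  0  1  1  3  0 -3  3]
  M: [ 0  1  0  2  2  0 -2  3]
  Θ: [ 1  0  0 -1 -1  3  0 -2]
Row reduction gives pivot columns ΔT,m,i; rank = 3
Π count = n − r = 8 − 3 = 5

5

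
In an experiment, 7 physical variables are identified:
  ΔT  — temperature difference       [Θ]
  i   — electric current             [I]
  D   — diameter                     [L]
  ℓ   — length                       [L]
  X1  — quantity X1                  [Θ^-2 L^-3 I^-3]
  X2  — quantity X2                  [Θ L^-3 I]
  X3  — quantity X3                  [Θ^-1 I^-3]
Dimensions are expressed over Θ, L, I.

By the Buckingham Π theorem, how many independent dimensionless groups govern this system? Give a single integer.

Dimensional matrix (Θ×L×I by ΔT×i×D×ℓ×X1×X2×X3):
  Θ: [ 1  0  0  0 -2  1 -1]
  L: [ 0  0  1  1 -3 -3  0]
  I: [ 0  1  0  0 -3  1 -3]
Echelon form has 3 nonzero rows (pivots: ΔT,i,D)
Π count = n − r = 7 − 3 = 4

4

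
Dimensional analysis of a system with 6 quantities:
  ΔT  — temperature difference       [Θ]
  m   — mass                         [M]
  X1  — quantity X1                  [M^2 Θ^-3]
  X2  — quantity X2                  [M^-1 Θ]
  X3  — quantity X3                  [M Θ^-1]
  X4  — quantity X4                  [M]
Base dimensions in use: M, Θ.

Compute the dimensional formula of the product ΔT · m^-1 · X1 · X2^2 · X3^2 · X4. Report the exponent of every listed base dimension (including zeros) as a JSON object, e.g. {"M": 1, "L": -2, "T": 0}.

Dimensional matrix (M×Θ by ΔT×m×X1×X2×X3×X4):
  M: [ 0  1  2 -1  1  1]
  Θ: [ 1  0 -3  1 -1  0]
  [M]: (1)·0+(-1)·1+(1)·2+(2)·-1+(2)·1+(1)·1 = 2
  [Θ]: (1)·1+(-1)·0+(1)·-3+(2)·1+(2)·-1+(1)·0 = -2
⇒ M^2 Θ^-2

{"M": 2, "Θ": -2}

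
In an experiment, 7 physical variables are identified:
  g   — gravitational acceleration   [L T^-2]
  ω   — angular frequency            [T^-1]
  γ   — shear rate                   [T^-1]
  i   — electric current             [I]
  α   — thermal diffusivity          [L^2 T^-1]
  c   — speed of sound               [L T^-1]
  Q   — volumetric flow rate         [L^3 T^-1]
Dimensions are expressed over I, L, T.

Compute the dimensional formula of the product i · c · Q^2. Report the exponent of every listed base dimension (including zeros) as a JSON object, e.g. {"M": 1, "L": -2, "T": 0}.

Exponent matrix [I,L,T] × [g,ω,γ,i,α,c,Q]:
  I: [ 0  0  0  1  0  0  0]
  L: [ 1  0  0  0  2  1  3]
  T: [-2 -1 -1  0 -1 -1 -1]
  [I]: (1)·1+(1)·0+(2)·0 = 1
  [L]: (1)·0+(1)·1+(2)·3 = 7
  [T]: (1)·0+(1)·-1+(2)·-1 = -3
⇒ I L^7 T^-3

{"I": 1, "L": 7, "T": -3}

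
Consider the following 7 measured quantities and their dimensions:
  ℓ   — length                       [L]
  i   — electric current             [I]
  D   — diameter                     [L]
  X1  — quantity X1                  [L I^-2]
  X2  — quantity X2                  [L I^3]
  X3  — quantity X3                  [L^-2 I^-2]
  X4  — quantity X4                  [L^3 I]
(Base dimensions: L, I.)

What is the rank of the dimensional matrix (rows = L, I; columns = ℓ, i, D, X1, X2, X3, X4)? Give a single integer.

Write exponents as rows L,I / cols ℓ,i,D,X1,X2,X3,X4:
  L: [ 1  0  1  1  1 -2  3]
  I: [ 0  1  0 -2  3 -2  1]
Row reduction gives pivot columns ℓ,i; rank = 2

2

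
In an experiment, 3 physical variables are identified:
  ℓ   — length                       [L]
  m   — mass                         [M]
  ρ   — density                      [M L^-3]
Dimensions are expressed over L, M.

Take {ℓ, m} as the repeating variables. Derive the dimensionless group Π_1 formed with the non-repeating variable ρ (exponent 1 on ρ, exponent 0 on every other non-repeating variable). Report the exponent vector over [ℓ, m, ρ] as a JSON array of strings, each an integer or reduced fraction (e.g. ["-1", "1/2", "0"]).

["3", "-1", "1"]

Write exponents as rows L,M / cols ℓ,m,ρ:
  L: [ 1  0 -3]
  M: [ 0  1  1]
RREF → pivots at {ℓ,m} ⇒ r = 2
Repeat: ℓ,m; free: ρ
RREF:
  r0: [   1    0   -3]
  r1: [   0    1    1]
Fix exponent of ρ at 1; solve each RREF row for its pivot's exponent:
  r0: exp(ℓ) + (-3)·1 = 0 ⇒ exp(ℓ) = 3
  r1: exp(m) + (1)·1 = 0 ⇒ exp(m) = -1
Π_1 = ℓ^3 · m^-1 · ρ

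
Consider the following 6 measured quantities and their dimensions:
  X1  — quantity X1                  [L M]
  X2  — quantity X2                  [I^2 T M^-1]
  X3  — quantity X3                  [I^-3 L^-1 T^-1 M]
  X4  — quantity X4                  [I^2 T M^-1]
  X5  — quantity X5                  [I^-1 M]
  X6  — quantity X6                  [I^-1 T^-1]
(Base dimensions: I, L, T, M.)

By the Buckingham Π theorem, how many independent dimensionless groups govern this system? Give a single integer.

3

Exponent matrix [I,L,T,M] × [X1,X2,X3,X4,X5,X6]:
  I: [ 0  2 -3  2 -1 -1]
  L: [ 1  0 -1  0  0  0]
  T: [ 0  1 -1  1  0 -1]
  M: [ 1 -1  1 -1  1  0]
Row reduction gives pivot columns X1,X2,X3; rank = 3
n=6, r=3 ⇒ 3 dimensionless groups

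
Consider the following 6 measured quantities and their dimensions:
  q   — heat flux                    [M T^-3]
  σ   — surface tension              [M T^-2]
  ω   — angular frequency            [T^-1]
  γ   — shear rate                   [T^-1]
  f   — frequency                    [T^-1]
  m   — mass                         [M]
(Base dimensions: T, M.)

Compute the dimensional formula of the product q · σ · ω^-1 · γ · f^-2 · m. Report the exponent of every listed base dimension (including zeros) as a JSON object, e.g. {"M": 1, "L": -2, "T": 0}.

{"T": -3, "M": 3}

Write exponents as rows T,M / cols q,σ,ω,γ,f,m:
  T: [-3 -2 -1 -1 -1  0]
  M: [ 1  1  0  0  0  1]
  [T]: (1)·-3+(1)·-2+(-1)·-1+(1)·-1+(-2)·-1+(1)·0 = -3
  [M]: (1)·1+(1)·1+(-1)·0+(1)·0+(-2)·0+(1)·1 = 3
⇒ T^-3 M^3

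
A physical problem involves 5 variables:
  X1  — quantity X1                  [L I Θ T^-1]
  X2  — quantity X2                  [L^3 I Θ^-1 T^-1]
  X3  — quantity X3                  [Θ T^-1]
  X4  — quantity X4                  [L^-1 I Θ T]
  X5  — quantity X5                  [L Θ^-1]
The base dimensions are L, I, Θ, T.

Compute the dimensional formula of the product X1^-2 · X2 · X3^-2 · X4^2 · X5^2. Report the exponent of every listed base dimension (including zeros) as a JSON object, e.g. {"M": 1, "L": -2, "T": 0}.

{"L": 1, "I": 1, "Θ": -5, "T": 5}

Write exponents as rows L,I,Θ,T / cols X1,X2,X3,X4,X5:
  L: [ 1  3  0 -1  1]
  I: [ 1  1  0  1  0]
  Θ: [ 1 -1  1  1 -1]
  T: [-1 -1 -1  1  0]
  [L]: (-2)·1+(1)·3+(-2)·0+(2)·-1+(2)·1 = 1
  [I]: (-2)·1+(1)·1+(-2)·0+(2)·1+(2)·0 = 1
  [Θ]: (-2)·1+(1)·-1+(-2)·1+(2)·1+(2)·-1 = -5
  [T]: (-2)·-1+(1)·-1+(-2)·-1+(2)·1+(2)·0 = 5
⇒ L I Θ^-5 T^5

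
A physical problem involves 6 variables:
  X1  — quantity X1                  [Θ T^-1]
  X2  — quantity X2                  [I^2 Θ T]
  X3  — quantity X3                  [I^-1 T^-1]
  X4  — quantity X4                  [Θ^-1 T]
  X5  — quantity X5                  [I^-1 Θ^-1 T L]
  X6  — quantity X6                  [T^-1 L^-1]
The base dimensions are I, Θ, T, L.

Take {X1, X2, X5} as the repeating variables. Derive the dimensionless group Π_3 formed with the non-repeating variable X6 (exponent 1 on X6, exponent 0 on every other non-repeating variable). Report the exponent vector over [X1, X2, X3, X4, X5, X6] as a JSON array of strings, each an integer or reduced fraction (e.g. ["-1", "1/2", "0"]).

Exponent matrix [I,Θ,T,L] × [X1,X2,X3,X4,X5,X6]:
  I: [ 0  2 -1  0 -1  0]
  Θ: [ 1  1  0 -1 -1  0]
  T: [-1  1 -1  1  1 -1]
  L: [ 0  0  0  0  1 -1]
Echelon form has 3 nonzero rows (pivots: X1,X2,X5)
Repeat: X1,X2,X5; free: X3,X4,X6
RREF:
  r0: [   1    0  1/2   -1    0 -1/2]
  r1: [   0    1 -1/2    0    0 -1/2]
  r2: [   0    0    0    0    1   -1]
  r3: [   0    0    0    0    0    0]
Fix exponent of X6 at 1, X3 at 0, X4 at 0; solve each RREF row for its pivot's exponent:
  r0: exp(X1) + (-1/2)·1 = 0 ⇒ exp(X1) = 1/2
  r1: exp(X2) + (-1/2)·1 = 0 ⇒ exp(X2) = 1/2
  r2: exp(X5) + (-1)·1 = 0 ⇒ exp(X5) = 1
Π_3 = X1^(1/2) · X2^(1/2) · X5 · X6

["1/2", "1/2", "0", "0", "1", "1"]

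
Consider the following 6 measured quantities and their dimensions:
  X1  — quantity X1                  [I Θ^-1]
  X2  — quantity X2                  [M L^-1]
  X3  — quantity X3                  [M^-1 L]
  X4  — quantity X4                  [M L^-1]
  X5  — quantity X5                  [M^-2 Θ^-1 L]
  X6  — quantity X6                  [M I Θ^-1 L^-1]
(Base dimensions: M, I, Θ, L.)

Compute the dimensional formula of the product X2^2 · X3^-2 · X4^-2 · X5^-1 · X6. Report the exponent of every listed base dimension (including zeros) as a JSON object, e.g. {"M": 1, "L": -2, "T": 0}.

{"M": 5, "I": 1, "Θ": 0, "L": -4}

Write exponents as rows M,I,Θ,L / cols X1,X2,X3,X4,X5,X6:
  M: [ 0  1 -1  1 -2  1]
  I: [ 1  0  0  0  0  1]
  Θ: [-1  0  0  0 -1 -1]
  L: [ 0 -1  1 -1  1 -1]
  [M]: (2)·1+(-2)·-1+(-2)·1+(-1)·-2+(1)·1 = 5
  [I]: (2)·0+(-2)·0+(-2)·0+(-1)·0+(1)·1 = 1
  [Θ]: (2)·0+(-2)·0+(-2)·0+(-1)·-1+(1)·-1 = 0
  [L]: (2)·-1+(-2)·1+(-2)·-1+(-1)·1+(1)·-1 = -4
⇒ M^5 I L^-4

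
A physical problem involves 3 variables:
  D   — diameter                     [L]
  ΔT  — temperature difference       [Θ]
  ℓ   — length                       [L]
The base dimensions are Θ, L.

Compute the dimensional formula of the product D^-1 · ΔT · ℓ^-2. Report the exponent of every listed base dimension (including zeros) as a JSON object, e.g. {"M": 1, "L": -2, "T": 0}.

{"Θ": 1, "L": -3}

Dimensional matrix (Θ×L by D×ΔT×ℓ):
  Θ: [ 0  1  0]
  L: [ 1  0  1]
  [Θ]: (-1)·0+(1)·1+(-2)·0 = 1
  [L]: (-1)·1+(1)·0+(-2)·1 = -3
⇒ Θ L^-3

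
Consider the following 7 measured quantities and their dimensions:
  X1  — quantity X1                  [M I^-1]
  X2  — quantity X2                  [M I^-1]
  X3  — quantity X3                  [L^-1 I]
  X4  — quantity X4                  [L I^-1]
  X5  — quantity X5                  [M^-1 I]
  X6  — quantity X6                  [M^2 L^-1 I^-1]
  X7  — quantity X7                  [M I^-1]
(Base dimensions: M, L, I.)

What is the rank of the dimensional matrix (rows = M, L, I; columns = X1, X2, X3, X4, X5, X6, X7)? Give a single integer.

2

Exponent matrix [M,L,I] × [X1,X2,X3,X4,X5,X6,X7]:
  M: [ 1  1  0  0 -1  2  1]
  L: [ 0  0 -1  1  0 -1  0]
  I: [-1 -1  1 -1  1 -1 -1]
RREF → pivots at {X1,X3} ⇒ r = 2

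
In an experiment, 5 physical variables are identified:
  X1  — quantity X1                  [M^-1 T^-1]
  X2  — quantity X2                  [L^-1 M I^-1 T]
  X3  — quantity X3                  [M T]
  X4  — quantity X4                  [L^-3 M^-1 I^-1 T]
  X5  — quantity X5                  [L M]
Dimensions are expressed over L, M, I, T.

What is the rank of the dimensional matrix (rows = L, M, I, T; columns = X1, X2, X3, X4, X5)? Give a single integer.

Exponent matrix [L,M,I,T] × [X1,X2,X3,X4,X5]:
  L: [ 0 -1  0 -3  1]
  M: [-1  1  1 -1  1]
  I: [ 0 -1  0 -1  0]
  T: [-1  1  1  1  0]
RREF → pivots at {X1,X2,X4} ⇒ r = 3

3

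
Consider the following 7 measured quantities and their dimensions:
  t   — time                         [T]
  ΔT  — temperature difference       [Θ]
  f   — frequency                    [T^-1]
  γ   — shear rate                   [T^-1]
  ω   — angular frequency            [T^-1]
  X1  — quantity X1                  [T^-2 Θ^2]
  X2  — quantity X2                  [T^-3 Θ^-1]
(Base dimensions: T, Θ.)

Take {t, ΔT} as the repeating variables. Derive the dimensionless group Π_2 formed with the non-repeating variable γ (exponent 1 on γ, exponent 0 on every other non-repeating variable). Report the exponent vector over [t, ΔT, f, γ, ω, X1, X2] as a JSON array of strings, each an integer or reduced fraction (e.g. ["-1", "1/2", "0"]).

["1", "0", "0", "1", "0", "0", "0"]

Dimensional matrix (T×Θ by t×ΔT×f×γ×ω×X1×X2):
  T: [ 1  0 -1 -1 -1 -2 -3]
  Θ: [ 0  1  0  0  0  2 -1]
RREF → pivots at {t,ΔT} ⇒ r = 2
Pivot set = {t,ΔT}, free = {f,γ,ω,X1,X2}
RREF:
  r0: [   1    0   -1   -1   -1   -2   -3]
  r1: [   0    1    0    0    0    2   -1]
Fix exponent of γ at 1, f at 0, ω at 0, X1 at 0, X2 at 0; solve each RREF row for its pivot's exponent:
  r0: exp(t) + (-1)·1 = 0 ⇒ exp(t) = 1
  r1: exp(ΔT) + (0)·1 = 0 ⇒ exp(ΔT) = 0
Π_2 = t · γ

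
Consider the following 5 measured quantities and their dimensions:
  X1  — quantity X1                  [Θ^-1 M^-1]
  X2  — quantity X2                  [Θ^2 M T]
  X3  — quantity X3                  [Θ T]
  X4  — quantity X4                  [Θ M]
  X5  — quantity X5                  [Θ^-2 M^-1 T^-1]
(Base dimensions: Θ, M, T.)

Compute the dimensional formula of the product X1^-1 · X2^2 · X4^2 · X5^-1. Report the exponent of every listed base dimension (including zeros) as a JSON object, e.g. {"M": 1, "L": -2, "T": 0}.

Exponent matrix [Θ,M,T] × [X1,X2,X3,X4,X5]:
  Θ: [-1  2  1  1 -2]
  M: [-1  1  0  1 -1]
  T: [ 0  1  1  0 -1]
  [Θ]: (-1)·-1+(2)·2+(2)·1+(-1)·-2 = 9
  [M]: (-1)·-1+(2)·1+(2)·1+(-1)·-1 = 6
  [T]: (-1)·0+(2)·1+(2)·0+(-1)·-1 = 3
⇒ Θ^9 M^6 T^3

{"Θ": 9, "M": 6, "T": 3}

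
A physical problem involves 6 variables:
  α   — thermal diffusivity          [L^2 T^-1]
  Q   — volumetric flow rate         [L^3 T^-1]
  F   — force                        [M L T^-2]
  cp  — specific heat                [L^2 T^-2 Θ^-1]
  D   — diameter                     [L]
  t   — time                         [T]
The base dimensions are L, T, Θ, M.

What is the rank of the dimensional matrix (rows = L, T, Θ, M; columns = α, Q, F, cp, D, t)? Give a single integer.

Dimensional matrix (L×T×Θ×M by α×Q×F×cp×D×t):
  L: [ 2  3  1  2  1  0]
  T: [-1 -1 -2 -2  0  1]
  Θ: [ 0  0  0 -1  0  0]
  M: [ 0  0  1  0  0  0]
Echelon form has 4 nonzero rows (pivots: α,Q,F,cp)

4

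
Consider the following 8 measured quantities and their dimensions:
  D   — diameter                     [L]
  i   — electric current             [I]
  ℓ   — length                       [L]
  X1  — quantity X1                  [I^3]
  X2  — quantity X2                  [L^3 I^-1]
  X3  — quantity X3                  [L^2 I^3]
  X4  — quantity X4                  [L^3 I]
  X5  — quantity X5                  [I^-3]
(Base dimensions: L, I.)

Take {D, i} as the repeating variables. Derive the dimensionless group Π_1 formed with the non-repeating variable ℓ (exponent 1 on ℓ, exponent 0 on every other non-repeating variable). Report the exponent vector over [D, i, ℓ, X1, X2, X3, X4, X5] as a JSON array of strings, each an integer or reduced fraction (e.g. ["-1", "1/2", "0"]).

["-1", "0", "1", "0", "0", "0", "0", "0"]

Dimensional matrix (L×I by D×i×ℓ×X1×X2×X3×X4×X5):
  L: [ 1  0  1  0  3  2  3  0]
  I: [ 0  1  0  3 -1  3  1 -3]
Row reduction gives pivot columns D,i; rank = 2
Repeat: D,i; free: ℓ,X1,X2,X3,X4,X5
RREF:
  r0: [   1    0    1    0    3    2    3    0]
  r1: [   0    1    0    3   -1    3    1   -3]
Fix exponent of ℓ at 1, X1 at 0, X2 at 0, X3 at 0, X4 at 0, X5 at 0; solve each RREF row for its pivot's exponent:
  r0: exp(D) + (1)·1 = 0 ⇒ exp(D) = -1
  r1: exp(i) + (0)·1 = 0 ⇒ exp(i) = 0
Π_1 = D^-1 · ℓ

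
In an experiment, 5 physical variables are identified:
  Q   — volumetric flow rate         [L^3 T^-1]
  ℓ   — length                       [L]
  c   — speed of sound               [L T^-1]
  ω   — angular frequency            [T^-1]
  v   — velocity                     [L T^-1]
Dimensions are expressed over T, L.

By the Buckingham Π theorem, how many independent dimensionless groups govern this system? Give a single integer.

Exponent matrix [T,L] × [Q,ℓ,c,ω,v]:
  T: [-1  0 -1 -1 -1]
  L: [ 3  1  1  0  1]
Row reduction gives pivot columns Q,ℓ; rank = 2
n=5, r=2 ⇒ 3 dimensionless groups

3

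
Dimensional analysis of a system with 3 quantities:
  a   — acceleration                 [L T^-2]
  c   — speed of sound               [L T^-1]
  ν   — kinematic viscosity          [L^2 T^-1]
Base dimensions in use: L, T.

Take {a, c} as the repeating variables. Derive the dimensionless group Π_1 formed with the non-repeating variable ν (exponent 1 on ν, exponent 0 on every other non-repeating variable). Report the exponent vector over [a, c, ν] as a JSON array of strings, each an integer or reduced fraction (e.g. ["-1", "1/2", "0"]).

["1", "-3", "1"]

Write exponents as rows L,T / cols a,c,ν:
  L: [ 1  1  2]
  T: [-2 -1 -1]
Row reduction gives pivot columns a,c; rank = 2
Repeat: a,c; free: ν
RREF:
  r0: [   1    0   -1]
  r1: [   0    1    3]
Fix exponent of ν at 1; solve each RREF row for its pivot's exponent:
  r0: exp(a) + (-1)·1 = 0 ⇒ exp(a) = 1
  r1: exp(c) + (3)·1 = 0 ⇒ exp(c) = -3
Π_1 = a · c^-3 · ν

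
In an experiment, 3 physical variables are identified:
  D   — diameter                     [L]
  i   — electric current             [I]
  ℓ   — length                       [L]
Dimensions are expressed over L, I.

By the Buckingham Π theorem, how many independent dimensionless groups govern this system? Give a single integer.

1

Dimensional matrix (L×I by D×i×ℓ):
  L: [ 1  0  1]
  I: [ 0  1  0]
Row reduction gives pivot columns D,i; rank = 2
n=3, r=2 ⇒ 1 dimensionless group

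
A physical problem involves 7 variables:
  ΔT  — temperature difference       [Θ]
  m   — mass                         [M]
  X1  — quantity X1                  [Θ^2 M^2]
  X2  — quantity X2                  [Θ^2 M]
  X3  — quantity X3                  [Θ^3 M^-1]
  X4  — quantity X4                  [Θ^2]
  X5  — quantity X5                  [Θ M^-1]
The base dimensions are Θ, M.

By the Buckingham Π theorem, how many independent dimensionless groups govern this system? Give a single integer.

Write exponents as rows Θ,M / cols ΔT,m,X1,X2,X3,X4,X5:
  Θ: [ 1  0  2  2  3  2  1]
  M: [ 0  1  2  1 -1  0 -1]
Echelon form has 2 nonzero rows (pivots: ΔT,m)
Π count = n − r = 7 − 2 = 5

5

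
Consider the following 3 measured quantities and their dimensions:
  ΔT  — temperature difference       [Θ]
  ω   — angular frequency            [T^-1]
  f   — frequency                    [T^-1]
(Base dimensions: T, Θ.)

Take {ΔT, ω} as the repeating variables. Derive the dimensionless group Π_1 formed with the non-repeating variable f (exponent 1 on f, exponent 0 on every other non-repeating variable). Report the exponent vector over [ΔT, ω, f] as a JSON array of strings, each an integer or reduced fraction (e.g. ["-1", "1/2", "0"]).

["0", "-1", "1"]

Dimensional matrix (T×Θ by ΔT×ω×f):
  T: [ 0 -1 -1]
  Θ: [ 1  0  0]
Echelon form has 2 nonzero rows (pivots: ΔT,ω)
Pivot set = {ΔT,ω}, free = {f}
RREF:
  r0: [   1    0    0]
  r1: [   0    1    1]
Fix exponent of f at 1; solve each RREF row for its pivot's exponent:
  r0: exp(ΔT) + (0)·1 = 0 ⇒ exp(ΔT) = 0
  r1: exp(ω) + (1)·1 = 0 ⇒ exp(ω) = -1
Π_1 = ω^-1 · f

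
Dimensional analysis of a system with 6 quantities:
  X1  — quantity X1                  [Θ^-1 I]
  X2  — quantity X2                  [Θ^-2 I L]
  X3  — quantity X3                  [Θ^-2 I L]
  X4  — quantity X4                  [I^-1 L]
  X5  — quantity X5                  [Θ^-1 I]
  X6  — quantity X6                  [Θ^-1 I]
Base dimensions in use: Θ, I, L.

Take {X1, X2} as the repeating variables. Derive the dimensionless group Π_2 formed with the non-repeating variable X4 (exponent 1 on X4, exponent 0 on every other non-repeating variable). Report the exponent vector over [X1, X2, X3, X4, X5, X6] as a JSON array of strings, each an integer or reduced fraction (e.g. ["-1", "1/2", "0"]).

Write exponents as rows Θ,I,L / cols X1,X2,X3,X4,X5,X6:
  Θ: [-1 -2 -2  0 -1 -1]
  I: [ 1  1  1 -1  1  1]
  L: [ 0  1  1  1  0  0]
Echelon form has 2 nonzero rows (pivots: X1,X2)
Repeat: X1,X2; free: X3,X4,X5,X6
RREF:
  r0: [   1    0    0   -2    1    1]
  r1: [   0    1    1    1    0    0]
  r2: [   0    0    0    0    0    0]
Fix exponent of X4 at 1, X3 at 0, X5 at 0, X6 at 0; solve each RREF row for its pivot's exponent:
  r0: exp(X1) + (-2)·1 = 0 ⇒ exp(X1) = 2
  r1: exp(X2) + (1)·1 = 0 ⇒ exp(X2) = -1
Π_2 = X1^2 · X2^-1 · X4

["2", "-1", "0", "1", "0", "0"]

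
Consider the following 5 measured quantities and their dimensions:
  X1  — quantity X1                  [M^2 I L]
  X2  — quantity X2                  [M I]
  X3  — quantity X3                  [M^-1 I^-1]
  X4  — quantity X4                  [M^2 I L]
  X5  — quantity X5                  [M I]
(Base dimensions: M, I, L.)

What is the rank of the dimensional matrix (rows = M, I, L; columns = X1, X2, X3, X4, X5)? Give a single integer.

Dimensional matrix (M×I×L by X1×X2×X3×X4×X5):
  M: [ 2  1 -1  2  1]
  I: [ 1  1 -1  1  1]
  L: [ 1  0  0  1  0]
Echelon form has 2 nonzero rows (pivots: X1,X2)

2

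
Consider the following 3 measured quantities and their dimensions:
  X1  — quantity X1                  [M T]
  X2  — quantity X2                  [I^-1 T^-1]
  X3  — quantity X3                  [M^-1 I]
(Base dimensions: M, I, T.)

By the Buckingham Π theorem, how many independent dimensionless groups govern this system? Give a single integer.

1

Exponent matrix [M,I,T] × [X1,X2,X3]:
  M: [ 1  0 -1]
  I: [ 0 -1  1]
  T: [ 1 -1  0]
RREF → pivots at {X1,X2} ⇒ r = 2
Π count = n − r = 3 − 2 = 1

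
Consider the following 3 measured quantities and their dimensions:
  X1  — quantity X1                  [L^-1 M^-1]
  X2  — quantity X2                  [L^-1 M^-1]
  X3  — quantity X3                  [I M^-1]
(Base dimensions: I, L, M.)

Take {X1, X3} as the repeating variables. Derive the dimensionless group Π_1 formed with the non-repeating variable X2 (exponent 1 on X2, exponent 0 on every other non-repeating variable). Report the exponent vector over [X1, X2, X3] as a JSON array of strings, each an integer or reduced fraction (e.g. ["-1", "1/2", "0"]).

["-1", "1", "0"]

Exponent matrix [I,L,M] × [X1,X2,X3]:
  I: [ 0  0  1]
  L: [-1 -1  0]
  M: [-1 -1 -1]
Row reduction gives pivot columns X1,X3; rank = 2
Repeat: X1,X3; free: X2
RREF:
  r0: [   1    1    0]
  r1: [   0    0    1]
  r2: [   0    0    0]
Fix exponent of X2 at 1; solve each RREF row for its pivot's exponent:
  r0: exp(X1) + (1)·1 = 0 ⇒ exp(X1) = -1
  r1: exp(X3) + (0)·1 = 0 ⇒ exp(X3) = 0
Π_1 = X1^-1 · X2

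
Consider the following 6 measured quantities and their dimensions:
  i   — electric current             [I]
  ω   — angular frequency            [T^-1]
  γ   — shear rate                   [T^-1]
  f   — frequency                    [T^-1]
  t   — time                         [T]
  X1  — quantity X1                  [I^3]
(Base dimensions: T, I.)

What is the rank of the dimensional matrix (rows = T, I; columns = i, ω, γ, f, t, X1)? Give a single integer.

Dimensional matrix (T×I by i×ω×γ×f×t×X1):
  T: [ 0 -1 -1 -1  1  0]
  I: [ 1  0  0  0  0  3]
RREF → pivots at {i,ω} ⇒ r = 2

2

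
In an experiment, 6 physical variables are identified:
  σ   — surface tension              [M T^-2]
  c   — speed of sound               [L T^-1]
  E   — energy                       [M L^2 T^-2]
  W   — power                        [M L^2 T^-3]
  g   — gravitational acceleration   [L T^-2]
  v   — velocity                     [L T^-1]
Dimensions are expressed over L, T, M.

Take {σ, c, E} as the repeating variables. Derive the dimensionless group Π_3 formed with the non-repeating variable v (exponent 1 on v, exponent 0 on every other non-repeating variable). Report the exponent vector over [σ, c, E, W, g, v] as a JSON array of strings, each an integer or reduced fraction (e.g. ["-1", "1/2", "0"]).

["0", "-1", "0", "0", "0", "1"]

Dimensional matrix (L×T×M by σ×c×E×W×g×v):
  L: [ 0  1  2  2  1  1]
  T: [-2 -1 -2 -3 -2 -1]
  M: [ 1  0  1  1  0  0]
Echelon form has 3 nonzero rows (pivots: σ,c,E)
Pivot set = {σ,c,E}, free = {W,g,v}
RREF:
  r0: [   1    0    0  1/2  1/2    0]
  r1: [   0    1    0    1    2    1]
  r2: [   0    0    1  1/2 -1/2    0]
Fix exponent of v at 1, W at 0, g at 0; solve each RREF row for its pivot's exponent:
  r0: exp(σ) + (0)·1 = 0 ⇒ exp(σ) = 0
  r1: exp(c) + (1)·1 = 0 ⇒ exp(c) = -1
  r2: exp(E) + (0)·1 = 0 ⇒ exp(E) = 0
Π_3 = c^-1 · v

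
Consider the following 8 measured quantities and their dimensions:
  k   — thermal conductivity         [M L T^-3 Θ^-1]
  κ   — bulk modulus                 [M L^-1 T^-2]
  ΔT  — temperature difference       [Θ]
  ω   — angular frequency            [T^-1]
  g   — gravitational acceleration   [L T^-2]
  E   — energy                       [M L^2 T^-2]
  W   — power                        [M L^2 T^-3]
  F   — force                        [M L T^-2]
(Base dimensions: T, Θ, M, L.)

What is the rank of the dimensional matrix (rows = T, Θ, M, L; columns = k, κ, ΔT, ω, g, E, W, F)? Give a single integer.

Dimensional matrix (T×Θ×M×L by k×κ×ΔT×ω×g×E×W×F):
  T: [-3 -2  0 -1 -2 -2 -3 -2]
  Θ: [-1  0  1  0  0  0  0  0]
  M: [ 1  1  0  0  0  1  1  1]
  L: [ 1 -1  0  0  1  2  2  1]
Row reduction gives pivot columns k,κ,ΔT,ω; rank = 4

4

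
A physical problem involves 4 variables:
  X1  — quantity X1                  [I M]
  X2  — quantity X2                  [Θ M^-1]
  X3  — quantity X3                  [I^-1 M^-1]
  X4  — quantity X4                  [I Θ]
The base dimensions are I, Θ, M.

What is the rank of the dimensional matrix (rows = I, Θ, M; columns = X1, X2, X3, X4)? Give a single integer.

Write exponents as rows I,Θ,M / cols X1,X2,X3,X4:
  I: [ 1  0 -1  1]
  Θ: [ 0  1  0  1]
  M: [ 1 -1 -1  0]
Echelon form has 2 nonzero rows (pivots: X1,X2)

2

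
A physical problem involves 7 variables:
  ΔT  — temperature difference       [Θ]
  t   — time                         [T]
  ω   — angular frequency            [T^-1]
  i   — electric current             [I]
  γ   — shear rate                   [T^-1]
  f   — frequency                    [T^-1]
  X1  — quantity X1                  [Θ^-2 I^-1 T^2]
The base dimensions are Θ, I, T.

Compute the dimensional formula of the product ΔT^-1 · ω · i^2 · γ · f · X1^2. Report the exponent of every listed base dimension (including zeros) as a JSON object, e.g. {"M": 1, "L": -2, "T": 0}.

{"Θ": -5, "I": 0, "T": 1}

Dimensional matrix (Θ×I×T by ΔT×t×ω×i×γ×f×X1):
  Θ: [ 1  0  0  0  0  0 -2]
  I: [ 0  0  0  1  0  0 -1]
  T: [ 0  1 -1  0 -1 -1  2]
  [Θ]: (-1)·1+(1)·0+(2)·0+(1)·0+(1)·0+(2)·-2 = -5
  [I]: (-1)·0+(1)·0+(2)·1+(1)·0+(1)·0+(2)·-1 = 0
  [T]: (-1)·0+(1)·-1+(2)·0+(1)·-1+(1)·-1+(2)·2 = 1
⇒ Θ^-5 T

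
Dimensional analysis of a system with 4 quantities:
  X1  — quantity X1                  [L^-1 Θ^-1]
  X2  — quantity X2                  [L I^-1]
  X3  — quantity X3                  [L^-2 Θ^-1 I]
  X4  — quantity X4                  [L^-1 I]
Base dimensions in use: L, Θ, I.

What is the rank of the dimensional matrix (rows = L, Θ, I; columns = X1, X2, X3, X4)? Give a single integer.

2

Dimensional matrix (L×Θ×I by X1×X2×X3×X4):
  L: [-1  1 -2 -1]
  Θ: [-1  0 -1  0]
  I: [ 0 -1  1  1]
Echelon form has 2 nonzero rows (pivots: X1,X2)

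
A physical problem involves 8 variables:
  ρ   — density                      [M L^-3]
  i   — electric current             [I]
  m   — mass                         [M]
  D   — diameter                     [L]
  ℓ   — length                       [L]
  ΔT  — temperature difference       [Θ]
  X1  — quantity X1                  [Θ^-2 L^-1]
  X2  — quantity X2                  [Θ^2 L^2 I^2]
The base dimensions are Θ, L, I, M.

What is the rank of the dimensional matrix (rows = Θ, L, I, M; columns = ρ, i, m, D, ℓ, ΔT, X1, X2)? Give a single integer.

Exponent matrix [Θ,L,I,M] × [ρ,i,m,D,ℓ,ΔT,X1,X2]:
  Θ: [ 0  0  0  0  0  1 -2  2]
  L: [-3  0  0  1  1  0 -1  2]
  I: [ 0  1  0  0  0  0  0  2]
  M: [ 1  0  1  0  0  0  0  0]
Row reduction gives pivot columns ρ,i,m,ΔT; rank = 4

4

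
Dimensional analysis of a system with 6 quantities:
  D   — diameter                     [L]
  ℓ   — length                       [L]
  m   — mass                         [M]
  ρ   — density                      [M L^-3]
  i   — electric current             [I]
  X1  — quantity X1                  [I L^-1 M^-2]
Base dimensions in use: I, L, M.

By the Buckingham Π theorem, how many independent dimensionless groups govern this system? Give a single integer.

3

Dimensional matrix (I×L×M by D×ℓ×m×ρ×i×X1):
  I: [ 0  0  0  0  1  1]
  L: [ 1  1  0 -3  0 -1]
  M: [ 0  0  1  1  0 -2]
Row reduction gives pivot columns D,m,i; rank = 3
n=6, r=3 ⇒ 3 dimensionless groups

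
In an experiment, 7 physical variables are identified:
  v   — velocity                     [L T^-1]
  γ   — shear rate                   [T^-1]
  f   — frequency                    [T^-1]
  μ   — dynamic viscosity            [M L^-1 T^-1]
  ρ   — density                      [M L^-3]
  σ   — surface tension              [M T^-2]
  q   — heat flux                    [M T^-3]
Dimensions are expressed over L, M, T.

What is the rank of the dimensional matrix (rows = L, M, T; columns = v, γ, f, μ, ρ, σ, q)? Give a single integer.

Dimensional matrix (L×M×T by v×γ×f×μ×ρ×σ×q):
  L: [ 1  0  0 -1 -3  0  0]
  M: [ 0  0  0  1  1  1  1]
  T: [-1 -1 -1 -1  0 -2 -3]
Echelon form has 3 nonzero rows (pivots: v,γ,μ)

3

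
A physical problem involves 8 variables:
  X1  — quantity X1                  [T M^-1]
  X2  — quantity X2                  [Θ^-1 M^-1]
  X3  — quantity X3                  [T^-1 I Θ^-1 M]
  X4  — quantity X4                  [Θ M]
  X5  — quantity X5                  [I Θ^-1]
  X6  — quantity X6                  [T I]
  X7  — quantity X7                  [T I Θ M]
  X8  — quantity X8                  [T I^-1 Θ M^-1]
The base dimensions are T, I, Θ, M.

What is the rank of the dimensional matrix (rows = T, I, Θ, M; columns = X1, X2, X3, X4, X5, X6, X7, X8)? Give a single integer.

Dimensional matrix (T×I×Θ×M by X1×X2×X3×X4×X5×X6×X7×X8):
  T: [ 1  0 -1  0  0  1  1  1]
  I: [ 0  0  1  0  1  1  1 -1]
  Θ: [ 0 -1 -1  1 -1  0  1  1]
  M: [-1 -1  1  1  0  0  1 -1]
Echelon form has 3 nonzero rows (pivots: X1,X2,X3)

3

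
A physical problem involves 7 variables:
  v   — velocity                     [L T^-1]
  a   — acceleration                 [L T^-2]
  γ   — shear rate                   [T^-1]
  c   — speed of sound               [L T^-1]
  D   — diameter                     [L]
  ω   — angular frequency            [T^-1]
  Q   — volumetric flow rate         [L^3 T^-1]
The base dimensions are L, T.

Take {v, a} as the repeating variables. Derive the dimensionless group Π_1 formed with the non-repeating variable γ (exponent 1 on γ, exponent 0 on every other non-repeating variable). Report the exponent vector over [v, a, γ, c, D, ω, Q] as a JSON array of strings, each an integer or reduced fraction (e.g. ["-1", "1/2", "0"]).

Write exponents as rows L,T / cols v,a,γ,c,D,ω,Q:
  L: [ 1  1  0  1  1  0  3]
  T: [-1 -2 -1 -1  0 -1 -1]
Echelon form has 2 nonzero rows (pivots: v,a)
Pivot set = {v,a}, free = {γ,c,D,ω,Q}
RREF:
  r0: [   1    0   -1    1    2   -1    5]
  r1: [   0    1    1    0   -1    1   -2]
Fix exponent of γ at 1, c at 0, D at 0, ω at 0, Q at 0; solve each RREF row for its pivot's exponent:
  r0: exp(v) + (-1)·1 = 0 ⇒ exp(v) = 1
  r1: exp(a) + (1)·1 = 0 ⇒ exp(a) = -1
Π_1 = v · a^-1 · γ

["1", "-1", "1", "0", "0", "0", "0"]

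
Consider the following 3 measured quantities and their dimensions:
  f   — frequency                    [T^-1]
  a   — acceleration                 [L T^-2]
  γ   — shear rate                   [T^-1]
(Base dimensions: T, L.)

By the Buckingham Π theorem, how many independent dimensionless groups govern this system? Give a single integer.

1

Exponent matrix [T,L] × [f,a,γ]:
  T: [-1 -2 -1]
  L: [ 0  1  0]
RREF → pivots at {f,a} ⇒ r = 2
n=3, r=2 ⇒ 1 dimensionless group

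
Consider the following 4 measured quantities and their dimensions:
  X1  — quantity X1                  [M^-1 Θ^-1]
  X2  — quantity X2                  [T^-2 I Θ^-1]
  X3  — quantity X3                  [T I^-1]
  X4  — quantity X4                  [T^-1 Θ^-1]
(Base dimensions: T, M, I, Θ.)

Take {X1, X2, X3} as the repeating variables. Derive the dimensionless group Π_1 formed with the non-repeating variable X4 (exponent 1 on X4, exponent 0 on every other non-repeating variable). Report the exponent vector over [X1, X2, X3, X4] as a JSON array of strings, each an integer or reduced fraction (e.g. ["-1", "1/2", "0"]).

["0", "-1", "-1", "1"]

Exponent matrix [T,M,I,Θ] × [X1,X2,X3,X4]:
  T: [ 0 -2  1 -1]
  M: [-1  0  0  0]
  I: [ 0  1 -1  0]
  Θ: [-1 -1  0 -1]
Echelon form has 3 nonzero rows (pivots: X1,X2,X3)
Pivot set = {X1,X2,X3}, free = {X4}
RREF:
  r0: [   1    0    0    0]
  r1: [   0    1    0    1]
  r2: [   0    0    1    1]
  r3: [   0    0    0    0]
Fix exponent of X4 at 1; solve each RREF row for its pivot's exponent:
  r0: exp(X1) + (0)·1 = 0 ⇒ exp(X1) = 0
  r1: exp(X2) + (1)·1 = 0 ⇒ exp(X2) = -1
  r2: exp(X3) + (1)·1 = 0 ⇒ exp(X3) = -1
Π_1 = X2^-1 · X3^-1 · X4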